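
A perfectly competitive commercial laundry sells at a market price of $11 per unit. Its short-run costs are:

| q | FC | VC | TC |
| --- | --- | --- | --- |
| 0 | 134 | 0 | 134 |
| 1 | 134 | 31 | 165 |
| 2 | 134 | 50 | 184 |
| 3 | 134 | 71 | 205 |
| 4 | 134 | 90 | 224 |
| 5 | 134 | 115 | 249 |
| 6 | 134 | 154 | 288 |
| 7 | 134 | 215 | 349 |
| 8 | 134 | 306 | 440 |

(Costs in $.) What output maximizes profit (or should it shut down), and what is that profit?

q = 0 (shut down); profit = -$134

Profit at each row (π = 11q − TC): q=0: -134; q=1: -154; q=2: -162; q=3: -172; q=4: -180; q=5: -194; q=6: -222; q=7: -272; q=8: -352.
Profit is highest at q = 0. Equivalently, the lowest AVC in the table is 90/4 ≈ $22.50 at q = 4, and P = $11 falls below it — price never covers variable cost, so the firm shuts down and loses only its fixed cost.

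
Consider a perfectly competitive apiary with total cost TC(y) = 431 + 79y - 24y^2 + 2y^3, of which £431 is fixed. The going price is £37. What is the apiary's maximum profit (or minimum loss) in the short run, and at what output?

AVC = 79 - 24y + 2y^2; min AVC = £7 at y = 6. Since P = £37 ≥ min AVC, the firm produces.
With MC = 79 - 48y + 6y^2, P = MC on the upward-sloping part at y* = 7.
TR = 37·7 = 259. TC = 431 + 63 = 494. Profit = 259 − 494 = -£235.
Shutting down would mean losing the fixed cost of £431, so operating at a loss of £235 is better by £196.

Profit = -£235 at y = 7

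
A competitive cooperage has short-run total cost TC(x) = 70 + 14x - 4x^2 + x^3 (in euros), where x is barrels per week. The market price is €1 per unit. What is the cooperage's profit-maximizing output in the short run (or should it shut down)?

Variable cost is VC = 14x - 4x^2 + x^3, so AVC = VC/x = 14 - 4x + x^2 and MC = dTC/dx = 14 - 8x + 3x^2.
AVC hits its minimum where MC = AVC, at x = 2, giving min AVC = 14 - 4·2 + 2^2 = €10.
With P < min AVC (€1 < €10), every unit sold adds to the loss.
Shutting down limits the loss to fixed cost, €70.

Shut down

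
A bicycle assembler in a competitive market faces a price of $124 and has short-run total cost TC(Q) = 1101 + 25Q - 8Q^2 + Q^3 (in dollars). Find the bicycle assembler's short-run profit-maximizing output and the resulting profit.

Profit = -$291 at Q = 9

AVC = 25 - 8Q + Q^2; min AVC = $9 at Q = 4. Since P = $124 ≥ min AVC, the firm produces.
With MC = 25 - 16Q + 3Q^2, P = MC on the upward-sloping part at Q* = 9.
TR = 124·9 = 1116. TC = 1101 + 306 = 1407. Profit = 1116 − 1407 = -$291.
By producing, the firm covers all variable cost plus $810 of fixed cost; shutting down would lose the full $1101.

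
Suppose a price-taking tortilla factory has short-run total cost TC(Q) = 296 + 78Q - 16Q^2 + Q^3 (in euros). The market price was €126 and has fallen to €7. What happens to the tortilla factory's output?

AVC = 78 - 16Q + Q^2, minimized at Q = 8 where min AVC = €14. MC = 78 - 32Q + 3Q^2.
With P = €126 above the shutdown price, P = MC gives Q = 12.
At P = €7 < min AVC = €14, price no longer covers variable cost at any output, so the firm shuts down: Q = 0.

Output falls from 12 to 0 (the firm shuts down)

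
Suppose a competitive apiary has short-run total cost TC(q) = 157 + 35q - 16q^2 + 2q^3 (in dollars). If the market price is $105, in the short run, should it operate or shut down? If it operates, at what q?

Variable cost is VC = 35q - 16q^2 + 2q^3, so AVC = VC/q = 35 - 16q + 2q^2 and MC = dTC/dq = 35 - 32q + 6q^2.
AVC hits its minimum where MC = AVC, at q = 4, giving min AVC = 35 - 16·4 + 2·4^2 = $3.
Because $105 ≥ $3, revenue can cover variable cost; the firm operates.
P = MC gives -70 - 32q + 6q^2 = 0, with roots -5/3 and 7. Take the larger (rising MC): q* = 7.
Check: AVC at q = 7 is $21 ≤ P, so revenue covers variable cost.
Profit = P·q − TC = 105·7 − 304 = $431.

Produce at q = 7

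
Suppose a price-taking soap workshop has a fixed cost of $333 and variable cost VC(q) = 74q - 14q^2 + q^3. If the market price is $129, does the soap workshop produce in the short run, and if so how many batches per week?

Produce at q = 11

Strip out fixed cost: VC = 74q - 14q^2 + q^3. Then AVC = 74 - 14q + q^2 and MC = 74 - 28q + 3q^2.
AVC hits its minimum where MC = AVC, at q = 7, giving min AVC = 74 - 14·7 + 7^2 = $25.
P = $129 exceeds min AVC = $25, so the firm stays open.
P = MC gives -55 - 28q + 3q^2 = 0, with roots -5/3 and 11. Take the larger (rising MC): q* = 11.
Check: AVC at q = 11 is $41 ≤ P, so revenue covers variable cost.
Profit = P·q − TC = 129·11 − 784 = $635.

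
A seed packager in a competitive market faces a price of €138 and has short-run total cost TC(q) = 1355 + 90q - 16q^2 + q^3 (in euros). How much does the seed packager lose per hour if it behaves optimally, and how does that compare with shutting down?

AVC = 90 - 16q + q^2; min AVC = €26 at q = 8. Since P = €138 ≥ min AVC, the firm produces.
MC = 90 - 32q + 3q^2. Setting P = MC and taking the root on the rising branch gives q* = 12.
TR = 138·12 = 1656. TC = 1355 + 504 = 1859. Profit = 1656 − 1859 = -€203.
That loss of €203 beats the €1355 the firm would lose by shutting down; producing recovers €1152 of fixed cost.

Profit = -€203 at q = 12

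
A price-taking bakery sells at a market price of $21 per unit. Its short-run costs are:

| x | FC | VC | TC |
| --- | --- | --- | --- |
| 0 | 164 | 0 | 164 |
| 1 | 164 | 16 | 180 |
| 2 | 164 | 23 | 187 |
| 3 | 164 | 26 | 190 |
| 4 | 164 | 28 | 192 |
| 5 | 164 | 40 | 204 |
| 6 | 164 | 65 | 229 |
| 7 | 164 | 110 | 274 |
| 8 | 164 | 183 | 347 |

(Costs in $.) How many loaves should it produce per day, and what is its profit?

Tabulate TR − TC: x=0: -164; x=1: -159; x=2: -145; x=3: -127; x=4: -108; x=5: -99; x=6: -103; x=7: -127; x=8: -179.
Profit is maximized at x = 5. AVC there is 40/5 = $8 ≤ P, so producing beats shutting down (which would give -$164).

x = 5; profit = -$99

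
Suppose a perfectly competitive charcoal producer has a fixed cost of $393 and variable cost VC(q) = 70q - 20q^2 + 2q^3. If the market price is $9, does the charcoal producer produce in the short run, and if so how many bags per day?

From TC, MC = TC'(q) = 70 - 40q + 6q^2 and AVC = VC/q = 70 - 20q + 2q^2.
AVC hits its minimum where MC = AVC, at q = 5, giving min AVC = 70 - 20·5 + 2·5^2 = $20.
Since P = $9 < min AVC = $20, price fails to cover variable cost at any output.
The firm minimizes its loss by shutting down and losing only its fixed cost of $393.

Shut down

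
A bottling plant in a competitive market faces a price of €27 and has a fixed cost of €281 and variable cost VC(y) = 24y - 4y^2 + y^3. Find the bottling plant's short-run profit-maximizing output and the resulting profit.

Profit = -€263 at y = 3

AVC = 24 - 4y + y^2; min AVC = €20 at y = 2. Since P = €27 ≥ min AVC, the firm produces.
With MC = 24 - 8y + 3y^2, P = MC on the upward-sloping part at y* = 3.
TR = 27·3 = 81. TC = 281 + 63 = 344. Profit = 81 − 344 = -€263.
Shutting down would mean losing the fixed cost of €281, so operating at a loss of €263 is better by €18.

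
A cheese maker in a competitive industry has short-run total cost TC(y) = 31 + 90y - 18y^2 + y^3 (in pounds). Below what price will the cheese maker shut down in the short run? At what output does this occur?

£9 per unit, at y = 9

Short-run supply begins at min AVC. From VC = 90y - 18y^2 + y^3, AVC = 90 - 18y + y^2.
At the minimum of AVC, MC = AVC. MC = 90 - 36y + 3y^2; setting MC = AVC gives 2y^2 - 18y = 0, so y = 9. min AVC = 9.
For P < £9 the firm produces nothing.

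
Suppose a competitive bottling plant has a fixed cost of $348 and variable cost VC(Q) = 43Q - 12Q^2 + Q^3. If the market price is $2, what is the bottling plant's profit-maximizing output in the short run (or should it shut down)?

Shut down

From TC, MC = TC'(Q) = 43 - 24Q + 3Q^2 and AVC = VC/Q = 43 - 12Q + Q^2.
The AVC parabola has its vertex at Q = 12/2 = 6, where AVC = 43 - 12·6 + 6^2 = $7.
P = $2 lies below min AVC = $7; no output level covers variable cost.
The firm minimizes its loss by shutting down and losing only its fixed cost of $348.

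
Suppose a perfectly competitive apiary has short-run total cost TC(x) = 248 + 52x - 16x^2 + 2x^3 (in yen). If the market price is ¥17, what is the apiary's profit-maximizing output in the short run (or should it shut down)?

Shut down

From TC, MC = TC'(x) = 52 - 32x + 6x^2 and AVC = VC/x = 52 - 16x + 2x^2.
AVC hits its minimum where MC = AVC, at x = 4, giving min AVC = 52 - 16·4 + 2·4^2 = ¥20.
Since P = ¥17 < min AVC = ¥20, price fails to cover variable cost at any output.
Shutting down limits the loss to fixed cost, ¥248.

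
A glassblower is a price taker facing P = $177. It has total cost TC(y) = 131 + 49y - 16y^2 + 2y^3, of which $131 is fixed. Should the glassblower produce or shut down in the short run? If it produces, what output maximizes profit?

Produce at y = 8

Variable cost is VC = 49y - 16y^2 + 2y^3, so AVC = VC/y = 49 - 16y + 2y^2 and MC = dTC/dy = 49 - 32y + 6y^2.
The AVC parabola has its vertex at y = 16/4 = 4, where AVC = 49 - 16·4 + 2·4^2 = $17.
Since P = $177 ≥ min AVC = $17, price covers variable cost and the firm should produce.
Solving P = MC: -128 - 32y + 6y^2 = 0 ⇒ y = -8/3 or 8. On the upward-sloping branch, y* = 8.
Check: AVC at y = 8 is $49 ≤ P, so revenue covers variable cost.
Profit = P·y − TC = 177·8 − 523 = $893.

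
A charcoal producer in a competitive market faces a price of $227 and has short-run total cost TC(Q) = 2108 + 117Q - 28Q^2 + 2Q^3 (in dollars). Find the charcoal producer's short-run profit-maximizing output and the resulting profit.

AVC = 117 - 28Q + 2Q^2 has its minimum $19 at Q = 7; price $227 clears that bar, so the firm operates.
MC = 117 - 56Q + 6Q^2. Setting P = MC and taking the root on the rising branch gives Q* = 11.
TR = 227·11 = 2497. TC = 2108 + 561 = 2669. Profit = 2497 − 2669 = -$172.
Shutting down would mean losing the fixed cost of $2108, so operating at a loss of $172 is better by $1936.

Profit = -$172 at Q = 11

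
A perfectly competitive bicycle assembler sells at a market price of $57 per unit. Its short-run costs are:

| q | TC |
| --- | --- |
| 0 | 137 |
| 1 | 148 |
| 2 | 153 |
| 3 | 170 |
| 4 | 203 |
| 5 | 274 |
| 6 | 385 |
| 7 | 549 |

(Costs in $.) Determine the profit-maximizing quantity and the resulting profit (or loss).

Compute π = P·q − TC at each output: q=0: -137; q=1: -91; q=2: -39; q=3: 1; q=4: 25; q=5: 11; q=6: -43; q=7: -150.
Profit is maximized at q = 4. AVC there is 66/4 = $16.50 ≤ P, so producing beats shutting down (which would give -$137).

q = 4; profit = $25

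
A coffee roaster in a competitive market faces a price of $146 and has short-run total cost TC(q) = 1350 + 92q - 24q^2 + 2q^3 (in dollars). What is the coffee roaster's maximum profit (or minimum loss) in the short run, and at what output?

Profit = -$378 at q = 9

AVC = 92 - 24q + 2q^2; min AVC = $20 at q = 6. Since P = $146 ≥ min AVC, the firm produces.
With MC = 92 - 48q + 6q^2, P = MC on the upward-sloping part at q* = 9.
TR = 146·9 = 1314. TC = 1350 + 342 = 1692. Profit = 1314 − 1692 = -$378.
Shutting down would mean losing the fixed cost of $1350, so operating at a loss of $378 is better by $972.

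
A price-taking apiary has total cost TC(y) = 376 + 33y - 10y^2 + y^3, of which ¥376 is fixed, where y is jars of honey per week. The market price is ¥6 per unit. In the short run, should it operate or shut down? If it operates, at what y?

Variable cost is VC = 33y - 10y^2 + y^3, so AVC = VC/y = 33 - 10y + y^2 and MC = dTC/dy = 33 - 20y + 3y^2.
The AVC parabola has its vertex at y = 10/2 = 5, where AVC = 33 - 10·5 + 5^2 = ¥8.
With P < min AVC (¥6 < ¥8), every unit sold adds to the loss.
Best response: produce nothing and absorb the ¥376 fixed cost.

Shut down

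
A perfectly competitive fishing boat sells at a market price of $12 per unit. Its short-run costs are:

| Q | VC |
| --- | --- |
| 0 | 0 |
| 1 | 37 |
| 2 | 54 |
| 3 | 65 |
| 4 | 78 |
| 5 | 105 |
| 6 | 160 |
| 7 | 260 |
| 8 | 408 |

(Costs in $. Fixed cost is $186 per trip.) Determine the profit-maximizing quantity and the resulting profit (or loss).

Q = 0 (shut down); profit = -$186

Compute π = P·Q − TC at each output: Q=0: -186; Q=1: -211; Q=2: -216; Q=3: -215; Q=4: -216; Q=5: -231; Q=6: -274; Q=7: -362; Q=8: -498.
Profit is highest at Q = 0. Equivalently, the lowest AVC in the table is 78/4 ≈ $19.50 at Q = 4, and P = $12 falls below it — price never covers variable cost, so the firm shuts down and loses only its fixed cost.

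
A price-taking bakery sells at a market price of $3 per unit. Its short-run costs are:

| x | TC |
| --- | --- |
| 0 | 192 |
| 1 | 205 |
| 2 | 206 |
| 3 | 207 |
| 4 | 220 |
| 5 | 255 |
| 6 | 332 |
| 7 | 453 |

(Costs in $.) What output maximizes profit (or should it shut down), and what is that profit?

x = 0 (shut down); profit = -$192

Tabulate TR − TC: x=0: -192; x=1: -202; x=2: -200; x=3: -198; x=4: -208; x=5: -240; x=6: -314; x=7: -432.
Profit is highest at x = 0. Equivalently, the lowest AVC in the table is 15/3 ≈ $5 at x = 3, and P = $3 falls below it — price never covers variable cost, so the firm shuts down and loses only its fixed cost.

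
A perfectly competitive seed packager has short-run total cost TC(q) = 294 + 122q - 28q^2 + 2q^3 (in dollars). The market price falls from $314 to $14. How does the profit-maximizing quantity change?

Output falls from 12 to 0 (the firm shuts down)

MC = 122 - 56q + 6q^2; the shutdown threshold is min AVC = $24 (at q = 7).
With P = $314 above the shutdown price, P = MC gives q = 12.
At P = $14 < min AVC = $24, price no longer covers variable cost at any output, so the firm shuts down: q = 0.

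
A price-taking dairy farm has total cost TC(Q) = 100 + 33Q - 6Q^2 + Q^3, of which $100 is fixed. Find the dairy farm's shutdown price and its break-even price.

AVC = 33 - 6Q + Q^2; minimized at Q = 3, giving min AVC = $24. That is the shutdown price.
ATC = 100/Q + 33 - 6Q + Q^2. Setting dATC/dQ = −100/Q^2 − 6 + 2Q = 0 gives Q = 5 (since 2·5^3 − 6·5^2 = 100).
min ATC = 100/5 + 33 − 6·5 + 5^2 = $48. That is the break-even price.
Between these two prices the firm operates at a loss; above $48 it earns a profit.

Shutdown price = $24; break-even price = $48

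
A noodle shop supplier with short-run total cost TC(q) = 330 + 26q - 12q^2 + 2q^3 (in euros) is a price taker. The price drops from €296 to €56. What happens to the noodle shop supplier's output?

Output falls from 9 to 5

AVC = 26 - 12q + 2q^2, minimized at q = 3 where min AVC = €8. MC = 26 - 24q + 6q^2.
At P = €296 ≥ min AVC, set P = MC on the rising branch: q = 9.
At P = €56 ≥ min AVC, set P = MC: q = 5. The firm stays open but cuts output.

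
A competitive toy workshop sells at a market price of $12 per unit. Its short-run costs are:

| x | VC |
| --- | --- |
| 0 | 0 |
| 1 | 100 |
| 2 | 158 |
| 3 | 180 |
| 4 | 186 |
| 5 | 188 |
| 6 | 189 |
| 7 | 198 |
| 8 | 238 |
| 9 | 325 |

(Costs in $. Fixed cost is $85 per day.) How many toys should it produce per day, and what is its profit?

Compute π = P·x − TC at each output: x=0: -85; x=1: -173; x=2: -219; x=3: -229; x=4: -223; x=5: -213; x=6: -202; x=7: -199; x=8: -227; x=9: -302.
Profit is highest at x = 0. Equivalently, the lowest AVC in the table is 198/7 ≈ $28.29 at x = 7, and P = $12 falls below it — price never covers variable cost, so the firm shuts down and loses only its fixed cost.

x = 0 (shut down); profit = -$85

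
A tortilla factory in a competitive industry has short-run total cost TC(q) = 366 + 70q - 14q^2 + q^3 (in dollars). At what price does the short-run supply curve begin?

The firm shuts down when price falls below the minimum of average variable cost. AVC = VC/q = 70 - 14q + q^2.
At the minimum of AVC, MC = AVC. MC = 70 - 28q + 3q^2; setting MC = AVC gives 2q^2 - 14q = 0, so q = 7. min AVC = 21.
So the shutdown price is $21.

$21 per unit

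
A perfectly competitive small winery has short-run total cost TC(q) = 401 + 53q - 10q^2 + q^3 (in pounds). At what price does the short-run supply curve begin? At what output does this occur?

£28 per unit, at q = 5

The shutdown price is the minimum of AVC. VC = 53q - 10q^2 + q^3, so AVC = 53 - 10q + q^2.
dAVC/dq = -10 + 2q = 0 gives q = 5. min AVC = 53 - 10·5 + 5^2 = 28.
So the shutdown price is £28.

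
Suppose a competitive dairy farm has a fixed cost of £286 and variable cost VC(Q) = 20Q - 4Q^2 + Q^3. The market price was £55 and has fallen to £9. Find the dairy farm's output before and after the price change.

Output falls from 5 to 0 (the firm shuts down)

AVC = 20 - 4Q + Q^2, minimized at Q = 2 where min AVC = £16. MC = 20 - 8Q + 3Q^2.
At P = £55 ≥ min AVC, set P = MC on the rising branch: Q = 5.
At P = £9 < min AVC = £16, price no longer covers variable cost at any output, so the firm shuts down: Q = 0.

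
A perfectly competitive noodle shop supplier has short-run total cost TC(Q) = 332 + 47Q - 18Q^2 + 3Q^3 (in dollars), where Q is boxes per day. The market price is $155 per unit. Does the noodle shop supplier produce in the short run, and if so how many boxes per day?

Strip out fixed cost: VC = 47Q - 18Q^2 + 3Q^3. Then AVC = 47 - 18Q + 3Q^2 and MC = 47 - 36Q + 9Q^2.
AVC hits its minimum where MC = AVC, at Q = 3, giving min AVC = 47 - 18·3 + 3·3^2 = $20.
P = $155 exceeds min AVC = $20, so the firm stays open.
P = MC gives -108 - 36Q + 9Q^2 = 0, with roots -2 and 6. Take the larger (rising MC): Q* = 6.
Check: AVC at Q = 6 is $47 ≤ P, so revenue covers variable cost.
Profit = P·Q − TC = 155·6 − 614 = $316.

Produce at Q = 6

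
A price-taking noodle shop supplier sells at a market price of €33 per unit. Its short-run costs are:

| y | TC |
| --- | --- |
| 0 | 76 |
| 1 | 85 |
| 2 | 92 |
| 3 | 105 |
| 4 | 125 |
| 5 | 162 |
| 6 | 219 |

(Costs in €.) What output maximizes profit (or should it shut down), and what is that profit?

Profit at each row (π = 33y − TC): y=0: -76; y=1: -52; y=2: -26; y=3: -6; y=4: 7; y=5: 3; y=6: -21.
Profit is maximized at y = 4. AVC there is 49/4 = €12.25 ≤ P, so producing beats shutting down (which would give -€76).

y = 4; profit = €7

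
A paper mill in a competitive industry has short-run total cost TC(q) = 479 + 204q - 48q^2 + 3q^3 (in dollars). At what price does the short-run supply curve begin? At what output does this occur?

$12 per unit, at q = 8

The shutdown price is the minimum of AVC. VC = 204q - 48q^2 + 3q^3, so AVC = 204 - 48q + 3q^2.
At the minimum of AVC, MC = AVC. MC = 204 - 96q + 9q^2; setting MC = AVC gives 6q^2 - 48q = 0, so q = 8. min AVC = 12.
The firm shuts down for any P below $12.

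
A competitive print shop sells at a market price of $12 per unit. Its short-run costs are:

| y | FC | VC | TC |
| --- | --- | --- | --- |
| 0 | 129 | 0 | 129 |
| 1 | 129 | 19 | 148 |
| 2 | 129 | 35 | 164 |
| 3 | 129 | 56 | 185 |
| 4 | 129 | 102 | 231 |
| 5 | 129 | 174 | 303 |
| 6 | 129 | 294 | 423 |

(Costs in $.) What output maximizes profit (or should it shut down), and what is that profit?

y = 0 (shut down); profit = -$129

Tabulate TR − TC: y=0: -129; y=1: -136; y=2: -140; y=3: -149; y=4: -183; y=5: -243; y=6: -351.
Profit is highest at y = 0. Equivalently, the lowest AVC in the table is 35/2 ≈ $17.50 at y = 2, and P = $12 falls below it — price never covers variable cost, so the firm shuts down and loses only its fixed cost.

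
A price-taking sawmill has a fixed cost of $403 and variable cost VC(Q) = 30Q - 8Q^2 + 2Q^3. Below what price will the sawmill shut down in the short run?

$22 per unit

The shutdown price is the minimum of AVC. VC = 30Q - 8Q^2 + 2Q^3, so AVC = 30 - 8Q + 2Q^2.
At the minimum of AVC, MC = AVC. MC = 30 - 16Q + 6Q^2; setting MC = AVC gives 4Q^2 - 8Q = 0, so Q = 2. min AVC = 22.
So the shutdown price is $22.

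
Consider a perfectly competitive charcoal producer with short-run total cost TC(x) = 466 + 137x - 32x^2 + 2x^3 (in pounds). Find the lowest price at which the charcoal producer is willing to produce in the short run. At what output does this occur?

£9 per unit, at x = 8

The firm shuts down when price falls below the minimum of average variable cost. AVC = VC/x = 137 - 32x + 2x^2.
dAVC/dx = -32 + 4x = 0 gives x = 8. min AVC = 137 - 32·8 + 2·8^2 = 9.
For P < £9 the firm produces nothing.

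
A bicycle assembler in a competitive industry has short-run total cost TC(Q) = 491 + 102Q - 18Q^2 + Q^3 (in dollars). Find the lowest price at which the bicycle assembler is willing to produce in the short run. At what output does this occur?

Short-run supply begins at min AVC. From VC = 102Q - 18Q^2 + Q^3, AVC = 102 - 18Q + Q^2.
dAVC/dQ = -18 + 2Q = 0 gives Q = 9. min AVC = 102 - 18·9 + 9^2 = 21.
The firm shuts down for any P below $21.

$21 per unit, at Q = 9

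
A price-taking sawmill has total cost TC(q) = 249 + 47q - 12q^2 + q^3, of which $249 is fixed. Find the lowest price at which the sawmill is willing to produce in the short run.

$11 per unit

Short-run supply begins at min AVC. From VC = 47q - 12q^2 + q^3, AVC = 47 - 12q + q^2.
dAVC/dq = -12 + 2q = 0 gives q = 6. min AVC = 47 - 12·6 + 6^2 = 11.
So the shutdown price is $11.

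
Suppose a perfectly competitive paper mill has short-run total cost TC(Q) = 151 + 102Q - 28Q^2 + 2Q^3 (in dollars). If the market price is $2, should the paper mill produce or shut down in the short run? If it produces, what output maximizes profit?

Variable cost is VC = 102Q - 28Q^2 + 2Q^3, so AVC = VC/Q = 102 - 28Q + 2Q^2 and MC = dTC/dQ = 102 - 56Q + 6Q^2.
AVC is minimized where dAVC/dQ = -28 + 4Q = 0, at Q = 7; min AVC = 102 - 28·7 + 2·7^2 = $4.
Since P = $2 < min AVC = $4, price fails to cover variable cost at any output.
The firm minimizes its loss by shutting down and losing only its fixed cost of $151.

Shut down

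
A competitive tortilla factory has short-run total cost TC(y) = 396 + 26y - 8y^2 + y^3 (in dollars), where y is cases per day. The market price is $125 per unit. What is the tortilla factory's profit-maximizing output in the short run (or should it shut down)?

Produce at y = 9

Variable cost is VC = 26y - 8y^2 + y^3, so AVC = VC/y = 26 - 8y + y^2 and MC = dTC/dy = 26 - 16y + 3y^2.
AVC hits its minimum where MC = AVC, at y = 4, giving min AVC = 26 - 8·4 + 4^2 = $10.
Because $125 ≥ $10, revenue can cover variable cost; the firm operates.
P = MC gives -99 - 16y + 3y^2 = 0, with roots -11/3 and 9. Take the larger (rising MC): y* = 9.
Check: AVC at y = 9 is $35 ≤ P, so revenue covers variable cost.
Profit = P·y − TC = 125·9 − 711 = $414.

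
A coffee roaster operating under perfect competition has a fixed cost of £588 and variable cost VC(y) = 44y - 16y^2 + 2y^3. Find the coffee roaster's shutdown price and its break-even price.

AVC = 44 - 16y + 2y^2; minimized at y = 4, giving min AVC = £12. That is the shutdown price.
ATC = 588/y + 44 - 16y + 2y^2. Setting dATC/dy = −588/y^2 − 16 + 4y = 0 gives y = 7 (since 4·7^3 − 16·7^2 = 588).
min ATC = 588/7 + 44 − 16·7 + 2·7^2 = £114. That is the break-even price.
For £12 ≤ P < £114 the firm produces at a loss; below £12 it shuts down.

Shutdown price = £12; break-even price = £114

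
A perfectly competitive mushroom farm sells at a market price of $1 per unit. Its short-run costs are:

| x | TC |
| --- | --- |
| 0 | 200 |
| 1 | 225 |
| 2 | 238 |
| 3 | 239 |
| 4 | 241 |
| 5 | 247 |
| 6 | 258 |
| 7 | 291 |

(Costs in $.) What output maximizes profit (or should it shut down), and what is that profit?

Profit at each row (π = 1x − TC): x=0: -200; x=1: -224; x=2: -236; x=3: -236; x=4: -237; x=5: -242; x=6: -252; x=7: -284.
Profit is highest at x = 0. Equivalently, the lowest AVC in the table is 47/5 ≈ $9.40 at x = 5, and P = $1 falls below it — price never covers variable cost, so the firm shuts down and loses only its fixed cost.

x = 0 (shut down); profit = -$200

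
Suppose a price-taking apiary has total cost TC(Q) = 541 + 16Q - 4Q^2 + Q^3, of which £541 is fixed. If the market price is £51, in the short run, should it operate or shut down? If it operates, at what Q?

Variable cost is VC = 16Q - 4Q^2 + Q^3, so AVC = VC/Q = 16 - 4Q + Q^2 and MC = dTC/dQ = 16 - 8Q + 3Q^2.
AVC hits its minimum where MC = AVC, at Q = 2, giving min AVC = 16 - 4·2 + 2^2 = £12.
P = £51 exceeds min AVC = £12, so the firm stays open.
Set P = MC: 51 = 16 - 8Q + 3Q^2 → -35 - 8Q + 3Q^2 = 0. The roots are Q = -7/3 and Q = 5; the profit-maximizing output is on the rising part of MC, so Q* = 5.
Check: AVC at Q = 5 is £21 ≤ P, so revenue covers variable cost.
Profit = P·Q − TC = 51·5 − 646 = -£391, a loss, but smaller than the £541 fixed cost the firm would lose by shutting down.

Produce at Q = 5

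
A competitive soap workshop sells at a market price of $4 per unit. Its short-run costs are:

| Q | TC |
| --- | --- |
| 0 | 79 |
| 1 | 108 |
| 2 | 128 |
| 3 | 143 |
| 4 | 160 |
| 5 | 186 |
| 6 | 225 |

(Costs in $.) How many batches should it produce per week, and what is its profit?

Profit at each row (π = 4Q − TC): Q=0: -79; Q=1: -104; Q=2: -120; Q=3: -131; Q=4: -144; Q=5: -166; Q=6: -201.
Profit is highest at Q = 0. Equivalently, the lowest AVC in the table is 81/4 ≈ $20.25 at Q = 4, and P = $4 falls below it — price never covers variable cost, so the firm shuts down and loses only its fixed cost.

Q = 0 (shut down); profit = -$79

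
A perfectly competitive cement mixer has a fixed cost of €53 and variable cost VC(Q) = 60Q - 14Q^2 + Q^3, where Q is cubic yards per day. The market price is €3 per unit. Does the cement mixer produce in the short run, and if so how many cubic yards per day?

Strip out fixed cost: VC = 60Q - 14Q^2 + Q^3. Then AVC = 60 - 14Q + Q^2 and MC = 60 - 28Q + 3Q^2.
AVC is minimized where dAVC/dQ = -14 + 2Q = 0, at Q = 7; min AVC = 60 - 14·7 + 7^2 = €11.
Since P = €3 < min AVC = €11, price fails to cover variable cost at any output.
Best response: produce nothing and absorb the €53 fixed cost.

Shut down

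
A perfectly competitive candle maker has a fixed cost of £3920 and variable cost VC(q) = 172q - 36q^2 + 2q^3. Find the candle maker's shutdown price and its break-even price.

Shutdown price = min AVC. AVC = 172 - 36q + 2q^2, with vertex at q = 9 and minimum £10.
ATC = 3920/q + 172 - 36q + 2q^2. Setting dATC/dq = −3920/q^2 − 36 + 4q = 0 gives q = 14 (since 4·14^3 − 36·14^2 = 3920).
min ATC = 3920/14 + 172 − 36·14 + 2·14^2 = £340. That is the break-even price.
Between these two prices the firm operates at a loss; above £340 it earns a profit.

Shutdown price = £10; break-even price = £340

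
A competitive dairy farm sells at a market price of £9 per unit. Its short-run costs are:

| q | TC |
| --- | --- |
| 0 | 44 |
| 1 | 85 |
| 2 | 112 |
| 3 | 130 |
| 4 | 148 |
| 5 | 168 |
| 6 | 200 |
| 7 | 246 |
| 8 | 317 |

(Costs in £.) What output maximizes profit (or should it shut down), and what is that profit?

q = 0 (shut down); profit = -£44

Compute π = P·q − TC at each output: q=0: -44; q=1: -76; q=2: -94; q=3: -103; q=4: -112; q=5: -123; q=6: -146; q=7: -183; q=8: -245.
Profit is highest at q = 0. Equivalently, the lowest AVC in the table is 124/5 ≈ £24.80 at q = 5, and P = £9 falls below it — price never covers variable cost, so the firm shuts down and loses only its fixed cost.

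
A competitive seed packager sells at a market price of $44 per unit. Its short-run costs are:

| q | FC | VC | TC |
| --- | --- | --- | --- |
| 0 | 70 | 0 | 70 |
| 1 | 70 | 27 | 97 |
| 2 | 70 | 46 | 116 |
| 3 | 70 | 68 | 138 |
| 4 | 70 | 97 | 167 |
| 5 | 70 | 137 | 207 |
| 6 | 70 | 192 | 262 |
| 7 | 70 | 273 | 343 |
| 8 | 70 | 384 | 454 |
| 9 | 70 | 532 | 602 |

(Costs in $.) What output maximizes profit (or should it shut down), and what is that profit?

q = 5; profit = $13

Compute π = P·q − TC at each output: q=0: -70; q=1: -53; q=2: -28; q=3: -6; q=4: 9; q=5: 13; q=6: 2; q=7: -35; q=8: -102; q=9: -206.
Profit is maximized at q = 5. AVC there is 137/5 = $27.40 ≤ P, so producing beats shutting down (which would give -$70).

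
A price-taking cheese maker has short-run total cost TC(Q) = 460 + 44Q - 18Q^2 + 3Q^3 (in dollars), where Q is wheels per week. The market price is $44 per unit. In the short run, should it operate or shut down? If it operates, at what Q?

Produce at Q = 4

Variable cost is VC = 44Q - 18Q^2 + 3Q^3, so AVC = VC/Q = 44 - 18Q + 3Q^2 and MC = dTC/dQ = 44 - 36Q + 9Q^2.
The AVC parabola has its vertex at Q = 18/6 = 3, where AVC = 44 - 18·3 + 3·3^2 = $17.
P = $44 exceeds min AVC = $17, so the firm stays open.
Set P = MC: 44 = 44 - 36Q + 9Q^2 → -36Q + 9Q^2 = 0. The roots are Q = 0 and Q = 4; the profit-maximizing output is on the rising part of MC, so Q* = 4.
Check: AVC at Q = 4 is $20 ≤ P, so revenue covers variable cost.
Profit = P·Q − TC = 44·4 − 540 = -$364, a loss, but smaller than the $460 fixed cost the firm would lose by shutting down.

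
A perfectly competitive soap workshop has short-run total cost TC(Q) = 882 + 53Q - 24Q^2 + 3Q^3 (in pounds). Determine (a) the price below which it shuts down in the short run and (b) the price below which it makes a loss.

Shutdown price = £5; break-even price = £158

Shutdown price = min AVC. AVC = 53 - 24Q + 3Q^2, with vertex at Q = 4 and minimum £5.
ATC = 882/Q + 53 - 24Q + 3Q^2. Setting dATC/dQ = −882/Q^2 − 24 + 6Q = 0 gives Q = 7 (since 6·7^3 − 24·7^2 = 882).
min ATC = 882/7 + 53 − 24·7 + 3·7^2 = £158. That is the break-even price.
Between these two prices the firm operates at a loss; above £158 it earns a profit.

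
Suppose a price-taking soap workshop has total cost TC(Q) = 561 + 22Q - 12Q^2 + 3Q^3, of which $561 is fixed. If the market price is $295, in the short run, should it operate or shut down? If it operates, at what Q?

Variable cost is VC = 22Q - 12Q^2 + 3Q^3, so AVC = VC/Q = 22 - 12Q + 3Q^2 and MC = dTC/dQ = 22 - 24Q + 9Q^2.
The AVC parabola has its vertex at Q = 12/6 = 2, where AVC = 22 - 12·2 + 3·2^2 = $10.
Since P = $295 ≥ min AVC = $10, price covers variable cost and the firm should produce.
Set P = MC: 295 = 22 - 24Q + 9Q^2 → -273 - 24Q + 9Q^2 = 0. The roots are Q = -13/3 and Q = 7; the profit-maximizing output is on the rising part of MC, so Q* = 7.
Check: AVC at Q = 7 is $85 ≤ P, so revenue covers variable cost.
Profit = P·Q − TC = 295·7 − 1156 = $909.

Produce at Q = 7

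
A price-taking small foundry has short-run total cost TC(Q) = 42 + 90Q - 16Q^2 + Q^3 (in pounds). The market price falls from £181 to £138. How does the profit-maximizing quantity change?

Output falls from 13 to 12

AVC = 90 - 16Q + Q^2, minimized at Q = 8 where min AVC = £26. MC = 90 - 32Q + 3Q^2.
At P = £181 ≥ min AVC, set P = MC on the rising branch: Q = 13.
At P = £138 ≥ min AVC, set P = MC: Q = 12. The firm stays open but cuts output.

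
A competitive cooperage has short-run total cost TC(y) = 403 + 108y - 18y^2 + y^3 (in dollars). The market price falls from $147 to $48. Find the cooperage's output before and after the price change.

Output falls from 13 to 10

AVC = 108 - 18y + y^2, minimized at y = 9 where min AVC = $27. MC = 108 - 36y + 3y^2.
With P = $147 above the shutdown price, P = MC gives y = 13.
At P = $48 ≥ min AVC, set P = MC: y = 10. The firm stays open but cuts output.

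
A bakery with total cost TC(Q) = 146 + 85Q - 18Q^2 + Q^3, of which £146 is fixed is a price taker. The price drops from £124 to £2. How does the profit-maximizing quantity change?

Output falls from 13 to 0 (the firm shuts down)

MC = 85 - 36Q + 3Q^2; the shutdown threshold is min AVC = £4 (at Q = 9).
With P = £124 above the shutdown price, P = MC gives Q = 13.
At P = £2 < min AVC = £4, price no longer covers variable cost at any output, so the firm shuts down: Q = 0.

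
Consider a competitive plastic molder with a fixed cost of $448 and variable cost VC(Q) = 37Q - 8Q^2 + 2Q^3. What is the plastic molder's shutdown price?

$29 per unit

Short-run supply begins at min AVC. From VC = 37Q - 8Q^2 + 2Q^3, AVC = 37 - 8Q + 2Q^2.
At the minimum of AVC, MC = AVC. MC = 37 - 16Q + 6Q^2; setting MC = AVC gives 4Q^2 - 8Q = 0, so Q = 2. min AVC = 29.
The firm shuts down for any P below $29.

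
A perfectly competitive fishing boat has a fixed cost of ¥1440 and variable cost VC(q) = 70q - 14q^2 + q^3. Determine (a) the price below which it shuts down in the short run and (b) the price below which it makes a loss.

Shutdown price = min AVC. AVC = 70 - 14q + q^2, with vertex at q = 7 and minimum ¥21.
ATC = 1440/q + 70 - 14q + q^2. Setting dATC/dq = −1440/q^2 − 14 + 2q = 0 gives q = 12 (since 2·12^3 − 14·12^2 = 1440).
min ATC = 1440/12 + 70 − 14·12 + 12^2 = ¥166. That is the break-even price.
For ¥21 ≤ P < ¥166 the firm produces at a loss; below ¥21 it shuts down.

Shutdown price = ¥21; break-even price = ¥166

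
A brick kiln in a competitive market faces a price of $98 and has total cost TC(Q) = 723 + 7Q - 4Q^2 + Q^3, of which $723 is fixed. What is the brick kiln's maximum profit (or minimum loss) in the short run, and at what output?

Profit = -$233 at Q = 7

AVC = 7 - 4Q + Q^2; min AVC = $3 at Q = 2. Since P = $98 ≥ min AVC, the firm produces.
MC = 7 - 8Q + 3Q^2. Setting P = MC and taking the root on the rising branch gives Q* = 7.
TR = 98·7 = 686. TC = 723 + 196 = 919. Profit = 686 − 919 = -$233.
Shutting down would mean losing the fixed cost of $723, so operating at a loss of $233 is better by $490.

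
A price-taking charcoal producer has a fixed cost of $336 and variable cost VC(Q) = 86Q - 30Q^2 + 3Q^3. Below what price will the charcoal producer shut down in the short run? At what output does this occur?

$11 per unit, at Q = 5

The firm shuts down when price falls below the minimum of average variable cost. AVC = VC/Q = 86 - 30Q + 3Q^2.
dAVC/dQ = -30 + 6Q = 0 gives Q = 5. min AVC = 86 - 30·5 + 3·5^2 = 11.
For P < $11 the firm produces nothing.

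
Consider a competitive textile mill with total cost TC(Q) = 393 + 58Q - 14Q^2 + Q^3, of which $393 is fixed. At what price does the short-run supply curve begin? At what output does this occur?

$9 per unit, at Q = 7

Short-run supply begins at min AVC. From VC = 58Q - 14Q^2 + Q^3, AVC = 58 - 14Q + Q^2.
dAVC/dQ = -14 + 2Q = 0 gives Q = 7. min AVC = 58 - 14·7 + 7^2 = 9.
So the shutdown price is $9.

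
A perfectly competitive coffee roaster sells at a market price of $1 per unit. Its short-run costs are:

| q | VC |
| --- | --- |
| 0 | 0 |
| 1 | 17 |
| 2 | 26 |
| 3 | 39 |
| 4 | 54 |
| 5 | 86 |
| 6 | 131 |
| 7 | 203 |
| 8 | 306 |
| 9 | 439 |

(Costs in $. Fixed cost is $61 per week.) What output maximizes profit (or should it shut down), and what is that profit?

Profit at each row (π = 1q − TC): q=0: -61; q=1: -77; q=2: -85; q=3: -97; q=4: -111; q=5: -142; q=6: -186; q=7: -257; q=8: -359; q=9: -491.
Profit is highest at q = 0. Equivalently, the lowest AVC in the table is 26/2 ≈ $13 at q = 2, and P = $1 falls below it — price never covers variable cost, so the firm shuts down and loses only its fixed cost.

q = 0 (shut down); profit = -$61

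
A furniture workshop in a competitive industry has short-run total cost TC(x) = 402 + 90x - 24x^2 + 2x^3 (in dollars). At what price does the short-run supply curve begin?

$18 per unit

The shutdown price is the minimum of AVC. VC = 90x - 24x^2 + 2x^3, so AVC = 90 - 24x + 2x^2.
dAVC/dx = -24 + 4x = 0 gives x = 6. min AVC = 90 - 24·6 + 2·6^2 = 18.
So the shutdown price is $18.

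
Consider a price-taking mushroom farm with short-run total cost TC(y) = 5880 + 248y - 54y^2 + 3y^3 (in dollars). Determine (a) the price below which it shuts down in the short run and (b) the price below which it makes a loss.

Shutdown price = $5; break-even price = $500

Shutdown price = min AVC. AVC = 248 - 54y + 3y^2, with vertex at y = 9 and minimum $5.
ATC = 5880/y + 248 - 54y + 3y^2. Setting dATC/dy = −5880/y^2 − 54 + 6y = 0 gives y = 14 (since 6·14^3 − 54·14^2 = 5880).
min ATC = 5880/14 + 248 − 54·14 + 3·14^2 = $500. That is the break-even price.
For $5 ≤ P < $500 the firm produces at a loss; below $5 it shuts down.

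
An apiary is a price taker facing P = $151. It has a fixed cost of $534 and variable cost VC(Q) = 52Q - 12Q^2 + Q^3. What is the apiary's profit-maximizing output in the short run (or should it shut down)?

Produce at Q = 11

Variable cost is VC = 52Q - 12Q^2 + Q^3, so AVC = VC/Q = 52 - 12Q + Q^2 and MC = dTC/dQ = 52 - 24Q + 3Q^2.
AVC hits its minimum where MC = AVC, at Q = 6, giving min AVC = 52 - 12·6 + 6^2 = $16.
Because $151 ≥ $16, revenue can cover variable cost; the firm operates.
Solving P = MC: -99 - 24Q + 3Q^2 = 0 ⇒ Q = -3 or 11. On the upward-sloping branch, Q* = 11.
Check: AVC at Q = 11 is $41 ≤ P, so revenue covers variable cost.
Profit = P·Q − TC = 151·11 − 985 = $676.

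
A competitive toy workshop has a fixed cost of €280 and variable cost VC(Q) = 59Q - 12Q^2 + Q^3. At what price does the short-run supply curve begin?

The firm shuts down when price falls below the minimum of average variable cost. AVC = VC/Q = 59 - 12Q + Q^2.
dAVC/dQ = -12 + 2Q = 0 gives Q = 6. min AVC = 59 - 12·6 + 6^2 = 23.
For P < €23 the firm produces nothing.

€23 per unit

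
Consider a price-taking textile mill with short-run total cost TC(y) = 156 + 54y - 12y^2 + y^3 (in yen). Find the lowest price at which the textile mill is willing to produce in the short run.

The shutdown price is the minimum of AVC. VC = 54y - 12y^2 + y^3, so AVC = 54 - 12y + y^2.
dAVC/dy = -12 + 2y = 0 gives y = 6. min AVC = 54 - 12·6 + 6^2 = 18.
The firm shuts down for any P below ¥18.

¥18 per unit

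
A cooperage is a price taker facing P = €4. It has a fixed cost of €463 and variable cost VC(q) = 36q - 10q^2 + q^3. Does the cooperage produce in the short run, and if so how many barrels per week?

Shut down

Variable cost is VC = 36q - 10q^2 + q^3, so AVC = VC/q = 36 - 10q + q^2 and MC = dTC/dq = 36 - 20q + 3q^2.
The AVC parabola has its vertex at q = 10/2 = 5, where AVC = 36 - 10·5 + 5^2 = €11.
P = €4 lies below min AVC = €11; no output level covers variable cost.
Shutting down limits the loss to fixed cost, €463.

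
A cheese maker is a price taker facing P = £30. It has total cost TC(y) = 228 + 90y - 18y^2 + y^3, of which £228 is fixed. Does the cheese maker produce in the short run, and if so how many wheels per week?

Strip out fixed cost: VC = 90y - 18y^2 + y^3. Then AVC = 90 - 18y + y^2 and MC = 90 - 36y + 3y^2.
AVC hits its minimum where MC = AVC, at y = 9, giving min AVC = 90 - 18·9 + 9^2 = £9.
P = £30 exceeds min AVC = £9, so the firm stays open.
Solving P = MC: 60 - 36y + 3y^2 = 0 ⇒ y = 2 or 10. On the upward-sloping branch, y* = 10.
Check: AVC at y = 10 is £10 ≤ P, so revenue covers variable cost.
Profit = P·y − TC = 30·10 − 328 = -£28, a loss, but smaller than the £228 fixed cost the firm would lose by shutting down.

Produce at y = 10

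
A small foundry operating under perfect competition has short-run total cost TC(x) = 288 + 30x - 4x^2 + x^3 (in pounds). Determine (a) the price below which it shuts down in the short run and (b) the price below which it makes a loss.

Shutdown price = min AVC. AVC = 30 - 4x + x^2, with vertex at x = 2 and minimum £26.
ATC = 288/x + 30 - 4x + x^2. Setting dATC/dx = −288/x^2 − 4 + 2x = 0 gives x = 6 (since 2·6^3 − 4·6^2 = 288).
min ATC = 288/6 + 30 − 4·6 + 6^2 = £90. That is the break-even price.
For £26 ≤ P < £90 the firm produces at a loss; below £26 it shuts down.

Shutdown price = £26; break-even price = £90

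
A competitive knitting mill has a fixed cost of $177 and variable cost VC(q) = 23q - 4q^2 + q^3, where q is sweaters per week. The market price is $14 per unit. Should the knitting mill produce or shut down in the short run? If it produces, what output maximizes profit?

Strip out fixed cost: VC = 23q - 4q^2 + q^3. Then AVC = 23 - 4q + q^2 and MC = 23 - 8q + 3q^2.
AVC is minimized where dAVC/dq = -4 + 2q = 0, at q = 2; min AVC = 23 - 4·2 + 2^2 = $19.
Since P = $14 < min AVC = $19, price fails to cover variable cost at any output.
Best response: produce nothing and absorb the $177 fixed cost.

Shut down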